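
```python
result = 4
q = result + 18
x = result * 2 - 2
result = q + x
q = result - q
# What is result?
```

Trace (tracking result):
result = 4  # -> result = 4
q = result + 18  # -> q = 22
x = result * 2 - 2  # -> x = 6
result = q + x  # -> result = 28
q = result - q  # -> q = 6

Answer: 28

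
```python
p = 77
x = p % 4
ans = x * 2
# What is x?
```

Answer: 1

Derivation:
Trace (tracking x):
p = 77  # -> p = 77
x = p % 4  # -> x = 1
ans = x * 2  # -> ans = 2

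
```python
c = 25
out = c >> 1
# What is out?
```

Answer: 12

Derivation:
Trace (tracking out):
c = 25  # -> c = 25
out = c >> 1  # -> out = 12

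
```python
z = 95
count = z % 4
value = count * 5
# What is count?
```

Answer: 3

Derivation:
Trace (tracking count):
z = 95  # -> z = 95
count = z % 4  # -> count = 3
value = count * 5  # -> value = 15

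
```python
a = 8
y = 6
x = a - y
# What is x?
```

Trace (tracking x):
a = 8  # -> a = 8
y = 6  # -> y = 6
x = a - y  # -> x = 2

Answer: 2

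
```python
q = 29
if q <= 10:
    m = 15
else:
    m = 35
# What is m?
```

Trace (tracking m):
q = 29  # -> q = 29
if q <= 10:  # condition is False
else:
    m = 35  # -> m = 35

Answer: 35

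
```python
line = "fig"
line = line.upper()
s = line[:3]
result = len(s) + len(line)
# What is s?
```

Trace (tracking s):
line = 'fig'  # -> line = 'fig'
line = line.upper()  # -> line = 'FIG'
s = line[:3]  # -> s = 'FIG'
result = len(s) + len(line)  # -> result = 6

Answer: 'FIG'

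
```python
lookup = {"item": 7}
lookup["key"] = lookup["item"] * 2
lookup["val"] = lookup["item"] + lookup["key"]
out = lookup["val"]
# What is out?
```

Trace (tracking out):
lookup = {'item': 7}  # -> lookup = {'item': 7}
lookup['key'] = lookup['item'] * 2  # -> lookup = {'item': 7, 'key': 14}
lookup['val'] = lookup['item'] + lookup['key']  # -> lookup = {'item': 7, 'key': 14, 'val': 21}
out = lookup['val']  # -> out = 21

Answer: 21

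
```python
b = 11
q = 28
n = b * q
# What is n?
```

Trace (tracking n):
b = 11  # -> b = 11
q = 28  # -> q = 28
n = b * q  # -> n = 308

Answer: 308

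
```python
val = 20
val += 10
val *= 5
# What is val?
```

Trace (tracking val):
val = 20  # -> val = 20
val += 10  # -> val = 30
val *= 5  # -> val = 150

Answer: 150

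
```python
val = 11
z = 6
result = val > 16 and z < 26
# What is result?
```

Trace (tracking result):
val = 11  # -> val = 11
z = 6  # -> z = 6
result = val > 16 and z < 26  # -> result = False

Answer: False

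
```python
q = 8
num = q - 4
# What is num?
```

Trace (tracking num):
q = 8  # -> q = 8
num = q - 4  # -> num = 4

Answer: 4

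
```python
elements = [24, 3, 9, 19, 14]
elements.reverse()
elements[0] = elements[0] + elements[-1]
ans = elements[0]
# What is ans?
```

Answer: 38

Derivation:
Trace (tracking ans):
elements = [24, 3, 9, 19, 14]  # -> elements = [24, 3, 9, 19, 14]
elements.reverse()  # -> elements = [14, 19, 9, 3, 24]
elements[0] = elements[0] + elements[-1]  # -> elements = [38, 19, 9, 3, 24]
ans = elements[0]  # -> ans = 38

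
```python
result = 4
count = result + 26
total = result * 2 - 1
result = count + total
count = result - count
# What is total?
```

Trace (tracking total):
result = 4  # -> result = 4
count = result + 26  # -> count = 30
total = result * 2 - 1  # -> total = 7
result = count + total  # -> result = 37
count = result - count  # -> count = 7

Answer: 7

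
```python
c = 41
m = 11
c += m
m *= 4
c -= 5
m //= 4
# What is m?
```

Trace (tracking m):
c = 41  # -> c = 41
m = 11  # -> m = 11
c += m  # -> c = 52
m *= 4  # -> m = 44
c -= 5  # -> c = 47
m //= 4  # -> m = 11

Answer: 11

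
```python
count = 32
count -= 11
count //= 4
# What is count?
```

Trace (tracking count):
count = 32  # -> count = 32
count -= 11  # -> count = 21
count //= 4  # -> count = 5

Answer: 5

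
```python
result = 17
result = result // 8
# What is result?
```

Trace (tracking result):
result = 17  # -> result = 17
result = result // 8  # -> result = 2

Answer: 2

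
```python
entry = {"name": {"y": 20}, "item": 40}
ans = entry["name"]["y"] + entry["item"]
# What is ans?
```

Trace (tracking ans):
entry = {'name': {'y': 20}, 'item': 40}  # -> entry = {'name': {'y': 20}, 'item': 40}
ans = entry['name']['y'] + entry['item']  # -> ans = 60

Answer: 60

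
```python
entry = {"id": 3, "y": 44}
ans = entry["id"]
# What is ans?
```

Answer: 3

Derivation:
Trace (tracking ans):
entry = {'id': 3, 'y': 44}  # -> entry = {'id': 3, 'y': 44}
ans = entry['id']  # -> ans = 3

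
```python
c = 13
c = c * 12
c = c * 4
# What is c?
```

Answer: 624

Derivation:
Trace (tracking c):
c = 13  # -> c = 13
c = c * 12  # -> c = 156
c = c * 4  # -> c = 624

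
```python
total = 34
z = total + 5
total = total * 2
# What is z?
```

Trace (tracking z):
total = 34  # -> total = 34
z = total + 5  # -> z = 39
total = total * 2  # -> total = 68

Answer: 39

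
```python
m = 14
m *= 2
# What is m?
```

Trace (tracking m):
m = 14  # -> m = 14
m *= 2  # -> m = 28

Answer: 28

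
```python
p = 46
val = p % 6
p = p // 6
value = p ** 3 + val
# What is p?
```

Trace (tracking p):
p = 46  # -> p = 46
val = p % 6  # -> val = 4
p = p // 6  # -> p = 7
value = p ** 3 + val  # -> value = 347

Answer: 7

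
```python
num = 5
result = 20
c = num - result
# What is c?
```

Trace (tracking c):
num = 5  # -> num = 5
result = 20  # -> result = 20
c = num - result  # -> c = -15

Answer: -15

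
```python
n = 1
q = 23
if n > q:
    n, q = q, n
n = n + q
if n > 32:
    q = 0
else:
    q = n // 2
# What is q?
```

Trace (tracking q):
n = 1  # -> n = 1
q = 23  # -> q = 23
if n > q:  # condition is False
n = n + q  # -> n = 24
if n > 32:  # condition is False
else:
    q = n // 2  # -> q = 12

Answer: 12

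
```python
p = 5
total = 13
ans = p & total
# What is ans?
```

Trace (tracking ans):
p = 5  # -> p = 5
total = 13  # -> total = 13
ans = p & total  # -> ans = 5

Answer: 5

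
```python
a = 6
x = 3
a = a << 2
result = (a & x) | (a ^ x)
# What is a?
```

Answer: 24

Derivation:
Trace (tracking a):
a = 6  # -> a = 6
x = 3  # -> x = 3
a = a << 2  # -> a = 24
result = a & x | a ^ x  # -> result = 27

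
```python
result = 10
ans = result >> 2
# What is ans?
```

Answer: 2

Derivation:
Trace (tracking ans):
result = 10  # -> result = 10
ans = result >> 2  # -> ans = 2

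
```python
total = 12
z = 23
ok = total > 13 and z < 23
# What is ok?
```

Trace (tracking ok):
total = 12  # -> total = 12
z = 23  # -> z = 23
ok = total > 13 and z < 23  # -> ok = False

Answer: False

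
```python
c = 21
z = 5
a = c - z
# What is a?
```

Answer: 16

Derivation:
Trace (tracking a):
c = 21  # -> c = 21
z = 5  # -> z = 5
a = c - z  # -> a = 16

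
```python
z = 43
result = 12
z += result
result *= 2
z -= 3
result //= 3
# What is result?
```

Answer: 8

Derivation:
Trace (tracking result):
z = 43  # -> z = 43
result = 12  # -> result = 12
z += result  # -> z = 55
result *= 2  # -> result = 24
z -= 3  # -> z = 52
result //= 3  # -> result = 8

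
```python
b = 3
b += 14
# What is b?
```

Trace (tracking b):
b = 3  # -> b = 3
b += 14  # -> b = 17

Answer: 17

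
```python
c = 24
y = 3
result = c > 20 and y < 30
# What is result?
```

Answer: True

Derivation:
Trace (tracking result):
c = 24  # -> c = 24
y = 3  # -> y = 3
result = c > 20 and y < 30  # -> result = True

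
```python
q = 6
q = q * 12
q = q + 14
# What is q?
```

Answer: 86

Derivation:
Trace (tracking q):
q = 6  # -> q = 6
q = q * 12  # -> q = 72
q = q + 14  # -> q = 86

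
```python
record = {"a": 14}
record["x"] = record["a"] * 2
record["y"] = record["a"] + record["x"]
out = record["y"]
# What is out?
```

Answer: 42

Derivation:
Trace (tracking out):
record = {'a': 14}  # -> record = {'a': 14}
record['x'] = record['a'] * 2  # -> record = {'a': 14, 'x': 28}
record['y'] = record['a'] + record['x']  # -> record = {'a': 14, 'x': 28, 'y': 42}
out = record['y']  # -> out = 42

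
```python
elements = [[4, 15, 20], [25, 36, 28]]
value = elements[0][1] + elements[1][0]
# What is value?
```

Trace (tracking value):
elements = [[4, 15, 20], [25, 36, 28]]  # -> elements = [[4, 15, 20], [25, 36, 28]]
value = elements[0][1] + elements[1][0]  # -> value = 40

Answer: 40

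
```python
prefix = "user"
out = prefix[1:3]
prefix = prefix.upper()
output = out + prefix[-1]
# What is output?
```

Trace (tracking output):
prefix = 'user'  # -> prefix = 'user'
out = prefix[1:3]  # -> out = 'se'
prefix = prefix.upper()  # -> prefix = 'USER'
output = out + prefix[-1]  # -> output = 'seR'

Answer: 'seR'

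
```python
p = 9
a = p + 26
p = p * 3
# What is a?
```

Trace (tracking a):
p = 9  # -> p = 9
a = p + 26  # -> a = 35
p = p * 3  # -> p = 27

Answer: 35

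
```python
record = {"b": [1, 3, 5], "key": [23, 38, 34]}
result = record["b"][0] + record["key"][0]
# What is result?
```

Trace (tracking result):
record = {'b': [1, 3, 5], 'key': [23, 38, 34]}  # -> record = {'b': [1, 3, 5], 'key': [23, 38, 34]}
result = record['b'][0] + record['key'][0]  # -> result = 24

Answer: 24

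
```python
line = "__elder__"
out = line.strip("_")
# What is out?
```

Answer: 'elder'

Derivation:
Trace (tracking out):
line = '__elder__'  # -> line = '__elder__'
out = line.strip('_')  # -> out = 'elder'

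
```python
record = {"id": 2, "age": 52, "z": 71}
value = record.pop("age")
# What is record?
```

Trace (tracking record):
record = {'id': 2, 'age': 52, 'z': 71}  # -> record = {'id': 2, 'age': 52, 'z': 71}
value = record.pop('age')  # -> value = 52

Answer: {'id': 2, 'z': 71}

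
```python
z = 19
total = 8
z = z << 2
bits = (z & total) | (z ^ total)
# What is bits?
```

Trace (tracking bits):
z = 19  # -> z = 19
total = 8  # -> total = 8
z = z << 2  # -> z = 76
bits = z & total | z ^ total  # -> bits = 76

Answer: 76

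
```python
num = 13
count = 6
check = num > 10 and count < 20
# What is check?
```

Answer: True

Derivation:
Trace (tracking check):
num = 13  # -> num = 13
count = 6  # -> count = 6
check = num > 10 and count < 20  # -> check = True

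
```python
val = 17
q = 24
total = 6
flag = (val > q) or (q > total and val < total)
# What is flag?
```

Answer: False

Derivation:
Trace (tracking flag):
val = 17  # -> val = 17
q = 24  # -> q = 24
total = 6  # -> total = 6
flag = val > q or (q > total and val < total)  # -> flag = False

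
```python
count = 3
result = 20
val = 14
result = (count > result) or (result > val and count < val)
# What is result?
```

Trace (tracking result):
count = 3  # -> count = 3
result = 20  # -> result = 20
val = 14  # -> val = 14
result = count > result or (result > val and count < val)  # -> result = True

Answer: True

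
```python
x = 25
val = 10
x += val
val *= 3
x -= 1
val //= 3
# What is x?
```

Answer: 34

Derivation:
Trace (tracking x):
x = 25  # -> x = 25
val = 10  # -> val = 10
x += val  # -> x = 35
val *= 3  # -> val = 30
x -= 1  # -> x = 34
val //= 3  # -> val = 10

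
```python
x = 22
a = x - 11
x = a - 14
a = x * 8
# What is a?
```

Answer: -24

Derivation:
Trace (tracking a):
x = 22  # -> x = 22
a = x - 11  # -> a = 11
x = a - 14  # -> x = -3
a = x * 8  # -> a = -24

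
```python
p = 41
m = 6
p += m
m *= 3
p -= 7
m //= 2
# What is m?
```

Answer: 9

Derivation:
Trace (tracking m):
p = 41  # -> p = 41
m = 6  # -> m = 6
p += m  # -> p = 47
m *= 3  # -> m = 18
p -= 7  # -> p = 40
m //= 2  # -> m = 9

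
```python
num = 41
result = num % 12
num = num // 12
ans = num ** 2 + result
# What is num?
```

Answer: 3

Derivation:
Trace (tracking num):
num = 41  # -> num = 41
result = num % 12  # -> result = 5
num = num // 12  # -> num = 3
ans = num ** 2 + result  # -> ans = 14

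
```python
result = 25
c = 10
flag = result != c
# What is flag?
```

Answer: True

Derivation:
Trace (tracking flag):
result = 25  # -> result = 25
c = 10  # -> c = 10
flag = result != c  # -> flag = True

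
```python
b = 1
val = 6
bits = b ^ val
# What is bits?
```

Answer: 7

Derivation:
Trace (tracking bits):
b = 1  # -> b = 1
val = 6  # -> val = 6
bits = b ^ val  # -> bits = 7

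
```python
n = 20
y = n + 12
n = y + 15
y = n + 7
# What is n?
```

Answer: 47

Derivation:
Trace (tracking n):
n = 20  # -> n = 20
y = n + 12  # -> y = 32
n = y + 15  # -> n = 47
y = n + 7  # -> y = 54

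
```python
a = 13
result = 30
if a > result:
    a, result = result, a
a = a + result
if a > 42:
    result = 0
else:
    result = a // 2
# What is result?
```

Trace (tracking result):
a = 13  # -> a = 13
result = 30  # -> result = 30
if a > result:  # condition is False
a = a + result  # -> a = 43
if a > 42:  # condition is True
    result = 0  # -> result = 0

Answer: 0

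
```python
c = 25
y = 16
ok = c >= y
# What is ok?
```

Answer: True

Derivation:
Trace (tracking ok):
c = 25  # -> c = 25
y = 16  # -> y = 16
ok = c >= y  # -> ok = True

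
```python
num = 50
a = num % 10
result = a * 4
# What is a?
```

Answer: 0

Derivation:
Trace (tracking a):
num = 50  # -> num = 50
a = num % 10  # -> a = 0
result = a * 4  # -> result = 0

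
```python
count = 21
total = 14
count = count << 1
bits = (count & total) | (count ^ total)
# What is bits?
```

Trace (tracking bits):
count = 21  # -> count = 21
total = 14  # -> total = 14
count = count << 1  # -> count = 42
bits = count & total | count ^ total  # -> bits = 46

Answer: 46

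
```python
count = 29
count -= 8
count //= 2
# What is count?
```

Answer: 10

Derivation:
Trace (tracking count):
count = 29  # -> count = 29
count -= 8  # -> count = 21
count //= 2  # -> count = 10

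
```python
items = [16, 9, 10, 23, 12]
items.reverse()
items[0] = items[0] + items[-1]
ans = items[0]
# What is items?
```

Answer: [28, 23, 10, 9, 16]

Derivation:
Trace (tracking items):
items = [16, 9, 10, 23, 12]  # -> items = [16, 9, 10, 23, 12]
items.reverse()  # -> items = [12, 23, 10, 9, 16]
items[0] = items[0] + items[-1]  # -> items = [28, 23, 10, 9, 16]
ans = items[0]  # -> ans = 28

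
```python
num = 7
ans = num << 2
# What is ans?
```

Answer: 28

Derivation:
Trace (tracking ans):
num = 7  # -> num = 7
ans = num << 2  # -> ans = 28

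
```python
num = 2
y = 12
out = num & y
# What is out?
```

Trace (tracking out):
num = 2  # -> num = 2
y = 12  # -> y = 12
out = num & y  # -> out = 0

Answer: 0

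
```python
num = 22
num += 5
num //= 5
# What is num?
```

Answer: 5

Derivation:
Trace (tracking num):
num = 22  # -> num = 22
num += 5  # -> num = 27
num //= 5  # -> num = 5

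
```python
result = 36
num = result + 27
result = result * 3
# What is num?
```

Trace (tracking num):
result = 36  # -> result = 36
num = result + 27  # -> num = 63
result = result * 3  # -> result = 108

Answer: 63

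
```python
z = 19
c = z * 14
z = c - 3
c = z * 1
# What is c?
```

Answer: 263

Derivation:
Trace (tracking c):
z = 19  # -> z = 19
c = z * 14  # -> c = 266
z = c - 3  # -> z = 263
c = z * 1  # -> c = 263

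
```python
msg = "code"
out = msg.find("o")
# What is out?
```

Trace (tracking out):
msg = 'code'  # -> msg = 'code'
out = msg.find('o')  # -> out = 1

Answer: 1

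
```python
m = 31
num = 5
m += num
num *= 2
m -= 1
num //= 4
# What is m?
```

Answer: 35

Derivation:
Trace (tracking m):
m = 31  # -> m = 31
num = 5  # -> num = 5
m += num  # -> m = 36
num *= 2  # -> num = 10
m -= 1  # -> m = 35
num //= 4  # -> num = 2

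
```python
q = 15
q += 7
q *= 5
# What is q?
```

Answer: 110

Derivation:
Trace (tracking q):
q = 15  # -> q = 15
q += 7  # -> q = 22
q *= 5  # -> q = 110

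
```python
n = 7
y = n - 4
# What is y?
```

Answer: 3

Derivation:
Trace (tracking y):
n = 7  # -> n = 7
y = n - 4  # -> y = 3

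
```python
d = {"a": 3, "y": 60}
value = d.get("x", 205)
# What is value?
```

Answer: 205

Derivation:
Trace (tracking value):
d = {'a': 3, 'y': 60}  # -> d = {'a': 3, 'y': 60}
value = d.get('x', 205)  # -> value = 205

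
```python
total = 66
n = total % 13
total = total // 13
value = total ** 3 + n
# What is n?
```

Answer: 1

Derivation:
Trace (tracking n):
total = 66  # -> total = 66
n = total % 13  # -> n = 1
total = total // 13  # -> total = 5
value = total ** 3 + n  # -> value = 126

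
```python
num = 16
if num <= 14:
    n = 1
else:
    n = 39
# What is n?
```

Trace (tracking n):
num = 16  # -> num = 16
if num <= 14:  # condition is False
else:
    n = 39  # -> n = 39

Answer: 39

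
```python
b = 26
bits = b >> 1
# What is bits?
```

Answer: 13

Derivation:
Trace (tracking bits):
b = 26  # -> b = 26
bits = b >> 1  # -> bits = 13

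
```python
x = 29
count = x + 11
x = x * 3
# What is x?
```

Answer: 87

Derivation:
Trace (tracking x):
x = 29  # -> x = 29
count = x + 11  # -> count = 40
x = x * 3  # -> x = 87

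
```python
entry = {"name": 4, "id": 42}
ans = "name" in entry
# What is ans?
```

Trace (tracking ans):
entry = {'name': 4, 'id': 42}  # -> entry = {'name': 4, 'id': 42}
ans = 'name' in entry  # -> ans = True

Answer: True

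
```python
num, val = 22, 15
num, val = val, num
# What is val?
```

Answer: 22

Derivation:
Trace (tracking val):
num, val = (22, 15)  # -> num = 22, val = 15
num, val = (val, num)  # -> num = 15, val = 22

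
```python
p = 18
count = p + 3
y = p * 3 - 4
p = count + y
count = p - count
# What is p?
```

Answer: 71

Derivation:
Trace (tracking p):
p = 18  # -> p = 18
count = p + 3  # -> count = 21
y = p * 3 - 4  # -> y = 50
p = count + y  # -> p = 71
count = p - count  # -> count = 50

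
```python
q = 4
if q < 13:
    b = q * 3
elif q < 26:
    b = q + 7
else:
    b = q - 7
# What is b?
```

Trace (tracking b):
q = 4  # -> q = 4
if q < 13:  # condition is True
    b = q * 3  # -> b = 12

Answer: 12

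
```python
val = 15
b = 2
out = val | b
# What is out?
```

Trace (tracking out):
val = 15  # -> val = 15
b = 2  # -> b = 2
out = val | b  # -> out = 15

Answer: 15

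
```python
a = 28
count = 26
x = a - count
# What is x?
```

Trace (tracking x):
a = 28  # -> a = 28
count = 26  # -> count = 26
x = a - count  # -> x = 2

Answer: 2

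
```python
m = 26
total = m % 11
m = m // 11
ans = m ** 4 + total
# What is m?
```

Trace (tracking m):
m = 26  # -> m = 26
total = m % 11  # -> total = 4
m = m // 11  # -> m = 2
ans = m ** 4 + total  # -> ans = 20

Answer: 2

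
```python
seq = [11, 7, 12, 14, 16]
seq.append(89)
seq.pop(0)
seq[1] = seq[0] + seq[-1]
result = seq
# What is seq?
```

Answer: [7, 96, 14, 16, 89]

Derivation:
Trace (tracking seq):
seq = [11, 7, 12, 14, 16]  # -> seq = [11, 7, 12, 14, 16]
seq.append(89)  # -> seq = [11, 7, 12, 14, 16, 89]
seq.pop(0)  # -> seq = [7, 12, 14, 16, 89]
seq[1] = seq[0] + seq[-1]  # -> seq = [7, 96, 14, 16, 89]
result = seq  # -> result = [7, 96, 14, 16, 89]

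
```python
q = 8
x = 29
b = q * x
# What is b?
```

Answer: 232

Derivation:
Trace (tracking b):
q = 8  # -> q = 8
x = 29  # -> x = 29
b = q * x  # -> b = 232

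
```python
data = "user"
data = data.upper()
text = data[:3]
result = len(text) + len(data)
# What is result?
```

Trace (tracking result):
data = 'user'  # -> data = 'user'
data = data.upper()  # -> data = 'USER'
text = data[:3]  # -> text = 'USE'
result = len(text) + len(data)  # -> result = 7

Answer: 7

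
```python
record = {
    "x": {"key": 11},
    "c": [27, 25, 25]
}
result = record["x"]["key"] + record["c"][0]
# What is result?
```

Trace (tracking result):
record = {'x': {'key': 11}, 'c': [27, 25, 25]}  # -> record = {'x': {'key': 11}, 'c': [27, 25, 25]}
result = record['x']['key'] + record['c'][0]  # -> result = 38

Answer: 38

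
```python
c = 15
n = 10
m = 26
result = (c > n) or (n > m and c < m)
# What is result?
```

Trace (tracking result):
c = 15  # -> c = 15
n = 10  # -> n = 10
m = 26  # -> m = 26
result = c > n or (n > m and c < m)  # -> result = True

Answer: True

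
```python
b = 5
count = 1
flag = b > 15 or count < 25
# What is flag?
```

Answer: True

Derivation:
Trace (tracking flag):
b = 5  # -> b = 5
count = 1  # -> count = 1
flag = b > 15 or count < 25  # -> flag = True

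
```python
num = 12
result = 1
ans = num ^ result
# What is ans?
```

Answer: 13

Derivation:
Trace (tracking ans):
num = 12  # -> num = 12
result = 1  # -> result = 1
ans = num ^ result  # -> ans = 13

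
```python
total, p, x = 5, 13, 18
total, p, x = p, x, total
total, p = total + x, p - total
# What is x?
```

Answer: 5

Derivation:
Trace (tracking x):
total, p, x = (5, 13, 18)  # -> total = 5, p = 13, x = 18
total, p, x = (p, x, total)  # -> total = 13, p = 18, x = 5
total, p = (total + x, p - total)  # -> total = 18, p = 5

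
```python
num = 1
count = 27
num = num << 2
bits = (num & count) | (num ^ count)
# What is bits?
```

Trace (tracking bits):
num = 1  # -> num = 1
count = 27  # -> count = 27
num = num << 2  # -> num = 4
bits = num & count | num ^ count  # -> bits = 31

Answer: 31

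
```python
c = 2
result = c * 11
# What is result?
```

Answer: 22

Derivation:
Trace (tracking result):
c = 2  # -> c = 2
result = c * 11  # -> result = 22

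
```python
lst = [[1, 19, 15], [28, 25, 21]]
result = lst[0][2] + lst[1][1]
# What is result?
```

Trace (tracking result):
lst = [[1, 19, 15], [28, 25, 21]]  # -> lst = [[1, 19, 15], [28, 25, 21]]
result = lst[0][2] + lst[1][1]  # -> result = 40

Answer: 40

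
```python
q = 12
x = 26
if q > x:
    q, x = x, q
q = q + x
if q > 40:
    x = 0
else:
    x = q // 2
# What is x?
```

Trace (tracking x):
q = 12  # -> q = 12
x = 26  # -> x = 26
if q > x:  # condition is False
q = q + x  # -> q = 38
if q > 40:  # condition is False
else:
    x = q // 2  # -> x = 19

Answer: 19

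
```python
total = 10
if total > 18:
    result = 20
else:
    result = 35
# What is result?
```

Trace (tracking result):
total = 10  # -> total = 10
if total > 18:  # condition is False
else:
    result = 35  # -> result = 35

Answer: 35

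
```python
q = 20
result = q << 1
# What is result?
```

Trace (tracking result):
q = 20  # -> q = 20
result = q << 1  # -> result = 40

Answer: 40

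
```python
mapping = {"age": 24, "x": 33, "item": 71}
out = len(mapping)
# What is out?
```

Trace (tracking out):
mapping = {'age': 24, 'x': 33, 'item': 71}  # -> mapping = {'age': 24, 'x': 33, 'item': 71}
out = len(mapping)  # -> out = 3

Answer: 3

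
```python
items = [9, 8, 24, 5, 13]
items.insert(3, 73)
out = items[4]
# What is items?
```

Answer: [9, 8, 24, 73, 5, 13]

Derivation:
Trace (tracking items):
items = [9, 8, 24, 5, 13]  # -> items = [9, 8, 24, 5, 13]
items.insert(3, 73)  # -> items = [9, 8, 24, 73, 5, 13]
out = items[4]  # -> out = 5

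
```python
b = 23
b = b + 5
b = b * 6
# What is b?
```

Trace (tracking b):
b = 23  # -> b = 23
b = b + 5  # -> b = 28
b = b * 6  # -> b = 168

Answer: 168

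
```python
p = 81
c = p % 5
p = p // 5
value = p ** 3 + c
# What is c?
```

Trace (tracking c):
p = 81  # -> p = 81
c = p % 5  # -> c = 1
p = p // 5  # -> p = 16
value = p ** 3 + c  # -> value = 4097

Answer: 1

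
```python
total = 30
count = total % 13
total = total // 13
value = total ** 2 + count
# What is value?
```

Trace (tracking value):
total = 30  # -> total = 30
count = total % 13  # -> count = 4
total = total // 13  # -> total = 2
value = total ** 2 + count  # -> value = 8

Answer: 8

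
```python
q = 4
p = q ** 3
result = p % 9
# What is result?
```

Trace (tracking result):
q = 4  # -> q = 4
p = q ** 3  # -> p = 64
result = p % 9  # -> result = 1

Answer: 1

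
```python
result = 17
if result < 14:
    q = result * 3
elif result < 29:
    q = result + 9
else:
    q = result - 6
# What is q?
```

Answer: 26

Derivation:
Trace (tracking q):
result = 17  # -> result = 17
if result < 14:  # condition is False
elif result < 29:  # condition is True
    q = result + 9  # -> q = 26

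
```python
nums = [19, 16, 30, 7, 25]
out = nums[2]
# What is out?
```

Trace (tracking out):
nums = [19, 16, 30, 7, 25]  # -> nums = [19, 16, 30, 7, 25]
out = nums[2]  # -> out = 30

Answer: 30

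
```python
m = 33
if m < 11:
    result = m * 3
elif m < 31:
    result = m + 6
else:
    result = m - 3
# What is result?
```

Answer: 30

Derivation:
Trace (tracking result):
m = 33  # -> m = 33
if m < 11:  # condition is False
elif m < 31:  # condition is False
else:
    result = m - 3  # -> result = 30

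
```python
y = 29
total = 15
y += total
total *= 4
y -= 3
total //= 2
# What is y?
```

Trace (tracking y):
y = 29  # -> y = 29
total = 15  # -> total = 15
y += total  # -> y = 44
total *= 4  # -> total = 60
y -= 3  # -> y = 41
total //= 2  # -> total = 30

Answer: 41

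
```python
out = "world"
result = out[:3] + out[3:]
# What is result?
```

Answer: 'world'

Derivation:
Trace (tracking result):
out = 'world'  # -> out = 'world'
result = out[:3] + out[3:]  # -> result = 'world'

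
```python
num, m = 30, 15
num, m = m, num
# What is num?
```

Answer: 15

Derivation:
Trace (tracking num):
num, m = (30, 15)  # -> num = 30, m = 15
num, m = (m, num)  # -> num = 15, m = 30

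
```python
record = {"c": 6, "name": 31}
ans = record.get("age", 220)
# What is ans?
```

Answer: 220

Derivation:
Trace (tracking ans):
record = {'c': 6, 'name': 31}  # -> record = {'c': 6, 'name': 31}
ans = record.get('age', 220)  # -> ans = 220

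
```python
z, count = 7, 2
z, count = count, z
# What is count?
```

Answer: 7

Derivation:
Trace (tracking count):
z, count = (7, 2)  # -> z = 7, count = 2
z, count = (count, z)  # -> z = 2, count = 7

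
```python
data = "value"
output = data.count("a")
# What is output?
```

Answer: 1

Derivation:
Trace (tracking output):
data = 'value'  # -> data = 'value'
output = data.count('a')  # -> output = 1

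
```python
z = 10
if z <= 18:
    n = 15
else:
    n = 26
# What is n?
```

Trace (tracking n):
z = 10  # -> z = 10
if z <= 18:  # condition is True
    n = 15  # -> n = 15

Answer: 15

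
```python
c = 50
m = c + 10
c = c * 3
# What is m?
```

Answer: 60

Derivation:
Trace (tracking m):
c = 50  # -> c = 50
m = c + 10  # -> m = 60
c = c * 3  # -> c = 150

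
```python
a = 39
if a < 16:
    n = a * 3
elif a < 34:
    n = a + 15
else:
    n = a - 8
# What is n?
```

Answer: 31

Derivation:
Trace (tracking n):
a = 39  # -> a = 39
if a < 16:  # condition is False
elif a < 34:  # condition is False
else:
    n = a - 8  # -> n = 31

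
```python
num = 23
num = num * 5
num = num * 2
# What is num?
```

Answer: 230

Derivation:
Trace (tracking num):
num = 23  # -> num = 23
num = num * 5  # -> num = 115
num = num * 2  # -> num = 230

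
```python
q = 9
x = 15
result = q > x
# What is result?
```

Trace (tracking result):
q = 9  # -> q = 9
x = 15  # -> x = 15
result = q > x  # -> result = False

Answer: False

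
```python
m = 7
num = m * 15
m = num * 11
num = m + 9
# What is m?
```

Trace (tracking m):
m = 7  # -> m = 7
num = m * 15  # -> num = 105
m = num * 11  # -> m = 1155
num = m + 9  # -> num = 1164

Answer: 1155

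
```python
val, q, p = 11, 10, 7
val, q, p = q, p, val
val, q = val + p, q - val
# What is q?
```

Trace (tracking q):
val, q, p = (11, 10, 7)  # -> val = 11, q = 10, p = 7
val, q, p = (q, p, val)  # -> val = 10, q = 7, p = 11
val, q = (val + p, q - val)  # -> val = 21, q = -3

Answer: -3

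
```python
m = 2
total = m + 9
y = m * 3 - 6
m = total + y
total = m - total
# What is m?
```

Trace (tracking m):
m = 2  # -> m = 2
total = m + 9  # -> total = 11
y = m * 3 - 6  # -> y = 0
m = total + y  # -> m = 11
total = m - total  # -> total = 0

Answer: 11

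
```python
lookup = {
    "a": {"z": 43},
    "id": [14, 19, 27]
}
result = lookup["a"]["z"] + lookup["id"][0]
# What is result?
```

Answer: 57

Derivation:
Trace (tracking result):
lookup = {'a': {'z': 43}, 'id': [14, 19, 27]}  # -> lookup = {'a': {'z': 43}, 'id': [14, 19, 27]}
result = lookup['a']['z'] + lookup['id'][0]  # -> result = 57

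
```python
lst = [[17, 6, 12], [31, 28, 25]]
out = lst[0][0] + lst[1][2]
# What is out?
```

Trace (tracking out):
lst = [[17, 6, 12], [31, 28, 25]]  # -> lst = [[17, 6, 12], [31, 28, 25]]
out = lst[0][0] + lst[1][2]  # -> out = 42

Answer: 42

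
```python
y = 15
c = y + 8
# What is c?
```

Trace (tracking c):
y = 15  # -> y = 15
c = y + 8  # -> c = 23

Answer: 23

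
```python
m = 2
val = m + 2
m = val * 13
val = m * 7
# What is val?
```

Answer: 364

Derivation:
Trace (tracking val):
m = 2  # -> m = 2
val = m + 2  # -> val = 4
m = val * 13  # -> m = 52
val = m * 7  # -> val = 364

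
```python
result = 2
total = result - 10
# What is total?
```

Trace (tracking total):
result = 2  # -> result = 2
total = result - 10  # -> total = -8

Answer: -8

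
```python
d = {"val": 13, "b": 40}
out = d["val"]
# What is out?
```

Trace (tracking out):
d = {'val': 13, 'b': 40}  # -> d = {'val': 13, 'b': 40}
out = d['val']  # -> out = 13

Answer: 13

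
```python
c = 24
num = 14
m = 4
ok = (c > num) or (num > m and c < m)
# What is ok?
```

Trace (tracking ok):
c = 24  # -> c = 24
num = 14  # -> num = 14
m = 4  # -> m = 4
ok = c > num or (num > m and c < m)  # -> ok = True

Answer: True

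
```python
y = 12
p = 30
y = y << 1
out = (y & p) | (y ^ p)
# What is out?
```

Trace (tracking out):
y = 12  # -> y = 12
p = 30  # -> p = 30
y = y << 1  # -> y = 24
out = y & p | y ^ p  # -> out = 30

Answer: 30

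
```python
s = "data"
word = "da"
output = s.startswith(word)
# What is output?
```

Answer: True

Derivation:
Trace (tracking output):
s = 'data'  # -> s = 'data'
word = 'da'  # -> word = 'da'
output = s.startswith(word)  # -> output = True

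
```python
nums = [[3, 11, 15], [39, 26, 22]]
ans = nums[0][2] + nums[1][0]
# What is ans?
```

Trace (tracking ans):
nums = [[3, 11, 15], [39, 26, 22]]  # -> nums = [[3, 11, 15], [39, 26, 22]]
ans = nums[0][2] + nums[1][0]  # -> ans = 54

Answer: 54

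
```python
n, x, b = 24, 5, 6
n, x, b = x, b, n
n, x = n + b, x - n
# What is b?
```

Answer: 24

Derivation:
Trace (tracking b):
n, x, b = (24, 5, 6)  # -> n = 24, x = 5, b = 6
n, x, b = (x, b, n)  # -> n = 5, x = 6, b = 24
n, x = (n + b, x - n)  # -> n = 29, x = 1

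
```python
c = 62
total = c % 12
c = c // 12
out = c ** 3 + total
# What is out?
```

Trace (tracking out):
c = 62  # -> c = 62
total = c % 12  # -> total = 2
c = c // 12  # -> c = 5
out = c ** 3 + total  # -> out = 127

Answer: 127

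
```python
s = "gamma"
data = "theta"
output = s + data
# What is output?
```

Answer: 'gammatheta'

Derivation:
Trace (tracking output):
s = 'gamma'  # -> s = 'gamma'
data = 'theta'  # -> data = 'theta'
output = s + data  # -> output = 'gammatheta'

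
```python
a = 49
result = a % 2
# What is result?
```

Trace (tracking result):
a = 49  # -> a = 49
result = a % 2  # -> result = 1

Answer: 1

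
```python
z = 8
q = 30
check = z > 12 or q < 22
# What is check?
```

Answer: False

Derivation:
Trace (tracking check):
z = 8  # -> z = 8
q = 30  # -> q = 30
check = z > 12 or q < 22  # -> check = False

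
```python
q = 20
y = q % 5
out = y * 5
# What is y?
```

Trace (tracking y):
q = 20  # -> q = 20
y = q % 5  # -> y = 0
out = y * 5  # -> out = 0

Answer: 0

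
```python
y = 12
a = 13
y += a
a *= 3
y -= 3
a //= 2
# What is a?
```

Trace (tracking a):
y = 12  # -> y = 12
a = 13  # -> a = 13
y += a  # -> y = 25
a *= 3  # -> a = 39
y -= 3  # -> y = 22
a //= 2  # -> a = 19

Answer: 19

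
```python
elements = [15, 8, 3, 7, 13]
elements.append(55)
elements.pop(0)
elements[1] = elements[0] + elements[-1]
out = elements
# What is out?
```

Answer: [8, 63, 7, 13, 55]

Derivation:
Trace (tracking out):
elements = [15, 8, 3, 7, 13]  # -> elements = [15, 8, 3, 7, 13]
elements.append(55)  # -> elements = [15, 8, 3, 7, 13, 55]
elements.pop(0)  # -> elements = [8, 3, 7, 13, 55]
elements[1] = elements[0] + elements[-1]  # -> elements = [8, 63, 7, 13, 55]
out = elements  # -> out = [8, 63, 7, 13, 55]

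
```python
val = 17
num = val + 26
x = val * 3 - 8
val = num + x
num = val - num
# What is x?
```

Trace (tracking x):
val = 17  # -> val = 17
num = val + 26  # -> num = 43
x = val * 3 - 8  # -> x = 43
val = num + x  # -> val = 86
num = val - num  # -> num = 43

Answer: 43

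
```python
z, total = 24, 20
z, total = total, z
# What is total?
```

Trace (tracking total):
z, total = (24, 20)  # -> z = 24, total = 20
z, total = (total, z)  # -> z = 20, total = 24

Answer: 24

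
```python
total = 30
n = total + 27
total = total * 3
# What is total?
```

Trace (tracking total):
total = 30  # -> total = 30
n = total + 27  # -> n = 57
total = total * 3  # -> total = 90

Answer: 90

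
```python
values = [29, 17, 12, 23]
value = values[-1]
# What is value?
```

Answer: 23

Derivation:
Trace (tracking value):
values = [29, 17, 12, 23]  # -> values = [29, 17, 12, 23]
value = values[-1]  # -> value = 23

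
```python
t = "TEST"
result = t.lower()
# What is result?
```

Answer: 'test'

Derivation:
Trace (tracking result):
t = 'TEST'  # -> t = 'TEST'
result = t.lower()  # -> result = 'test'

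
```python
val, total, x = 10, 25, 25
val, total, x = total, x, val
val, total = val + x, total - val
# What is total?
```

Trace (tracking total):
val, total, x = (10, 25, 25)  # -> val = 10, total = 25, x = 25
val, total, x = (total, x, val)  # -> val = 25, total = 25, x = 10
val, total = (val + x, total - val)  # -> val = 35, total = 0

Answer: 0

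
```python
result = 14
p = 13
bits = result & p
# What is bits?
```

Trace (tracking bits):
result = 14  # -> result = 14
p = 13  # -> p = 13
bits = result & p  # -> bits = 12

Answer: 12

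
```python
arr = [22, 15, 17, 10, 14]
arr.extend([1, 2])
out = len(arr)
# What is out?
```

Answer: 7

Derivation:
Trace (tracking out):
arr = [22, 15, 17, 10, 14]  # -> arr = [22, 15, 17, 10, 14]
arr.extend([1, 2])  # -> arr = [22, 15, 17, 10, 14, 1, 2]
out = len(arr)  # -> out = 7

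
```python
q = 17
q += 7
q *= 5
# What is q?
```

Trace (tracking q):
q = 17  # -> q = 17
q += 7  # -> q = 24
q *= 5  # -> q = 120

Answer: 120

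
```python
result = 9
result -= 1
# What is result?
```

Trace (tracking result):
result = 9  # -> result = 9
result -= 1  # -> result = 8

Answer: 8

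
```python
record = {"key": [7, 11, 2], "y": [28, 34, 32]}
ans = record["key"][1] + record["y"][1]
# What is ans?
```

Answer: 45

Derivation:
Trace (tracking ans):
record = {'key': [7, 11, 2], 'y': [28, 34, 32]}  # -> record = {'key': [7, 11, 2], 'y': [28, 34, 32]}
ans = record['key'][1] + record['y'][1]  # -> ans = 45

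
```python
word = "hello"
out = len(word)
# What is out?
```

Answer: 5

Derivation:
Trace (tracking out):
word = 'hello'  # -> word = 'hello'
out = len(word)  # -> out = 5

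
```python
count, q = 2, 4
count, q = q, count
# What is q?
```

Trace (tracking q):
count, q = (2, 4)  # -> count = 2, q = 4
count, q = (q, count)  # -> count = 4, q = 2

Answer: 2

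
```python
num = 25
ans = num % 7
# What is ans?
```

Trace (tracking ans):
num = 25  # -> num = 25
ans = num % 7  # -> ans = 4

Answer: 4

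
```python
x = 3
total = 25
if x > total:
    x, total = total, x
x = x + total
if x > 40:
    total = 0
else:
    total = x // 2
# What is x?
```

Answer: 28

Derivation:
Trace (tracking x):
x = 3  # -> x = 3
total = 25  # -> total = 25
if x > total:  # condition is False
x = x + total  # -> x = 28
if x > 40:  # condition is False
else:
    total = x // 2  # -> total = 14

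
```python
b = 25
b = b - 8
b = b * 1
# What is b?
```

Trace (tracking b):
b = 25  # -> b = 25
b = b - 8  # -> b = 17
b = b * 1  # -> b = 17

Answer: 17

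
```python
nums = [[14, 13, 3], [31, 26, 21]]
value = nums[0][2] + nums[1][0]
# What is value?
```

Answer: 34

Derivation:
Trace (tracking value):
nums = [[14, 13, 3], [31, 26, 21]]  # -> nums = [[14, 13, 3], [31, 26, 21]]
value = nums[0][2] + nums[1][0]  # -> value = 34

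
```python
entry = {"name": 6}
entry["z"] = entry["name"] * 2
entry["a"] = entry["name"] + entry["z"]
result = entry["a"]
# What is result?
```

Answer: 18

Derivation:
Trace (tracking result):
entry = {'name': 6}  # -> entry = {'name': 6}
entry['z'] = entry['name'] * 2  # -> entry = {'name': 6, 'z': 12}
entry['a'] = entry['name'] + entry['z']  # -> entry = {'name': 6, 'z': 12, 'a': 18}
result = entry['a']  # -> result = 18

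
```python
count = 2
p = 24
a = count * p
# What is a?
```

Answer: 48

Derivation:
Trace (tracking a):
count = 2  # -> count = 2
p = 24  # -> p = 24
a = count * p  # -> a = 48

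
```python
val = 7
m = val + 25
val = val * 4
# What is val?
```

Trace (tracking val):
val = 7  # -> val = 7
m = val + 25  # -> m = 32
val = val * 4  # -> val = 28

Answer: 28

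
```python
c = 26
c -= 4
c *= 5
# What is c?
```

Answer: 110

Derivation:
Trace (tracking c):
c = 26  # -> c = 26
c -= 4  # -> c = 22
c *= 5  # -> c = 110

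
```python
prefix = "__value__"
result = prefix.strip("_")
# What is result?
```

Answer: 'value'

Derivation:
Trace (tracking result):
prefix = '__value__'  # -> prefix = '__value__'
result = prefix.strip('_')  # -> result = 'value'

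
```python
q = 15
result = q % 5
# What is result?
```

Answer: 0

Derivation:
Trace (tracking result):
q = 15  # -> q = 15
result = q % 5  # -> result = 0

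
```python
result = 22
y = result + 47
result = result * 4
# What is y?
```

Trace (tracking y):
result = 22  # -> result = 22
y = result + 47  # -> y = 69
result = result * 4  # -> result = 88

Answer: 69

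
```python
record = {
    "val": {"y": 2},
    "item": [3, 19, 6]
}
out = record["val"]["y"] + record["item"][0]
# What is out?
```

Trace (tracking out):
record = {'val': {'y': 2}, 'item': [3, 19, 6]}  # -> record = {'val': {'y': 2}, 'item': [3, 19, 6]}
out = record['val']['y'] + record['item'][0]  # -> out = 5

Answer: 5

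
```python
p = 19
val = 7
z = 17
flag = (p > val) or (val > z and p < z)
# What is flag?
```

Trace (tracking flag):
p = 19  # -> p = 19
val = 7  # -> val = 7
z = 17  # -> z = 17
flag = p > val or (val > z and p < z)  # -> flag = True

Answer: True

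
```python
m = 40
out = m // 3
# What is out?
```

Trace (tracking out):
m = 40  # -> m = 40
out = m // 3  # -> out = 13

Answer: 13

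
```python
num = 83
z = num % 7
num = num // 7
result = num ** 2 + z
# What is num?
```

Answer: 11

Derivation:
Trace (tracking num):
num = 83  # -> num = 83
z = num % 7  # -> z = 6
num = num // 7  # -> num = 11
result = num ** 2 + z  # -> result = 127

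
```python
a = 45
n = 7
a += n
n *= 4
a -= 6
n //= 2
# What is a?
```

Answer: 46

Derivation:
Trace (tracking a):
a = 45  # -> a = 45
n = 7  # -> n = 7
a += n  # -> a = 52
n *= 4  # -> n = 28
a -= 6  # -> a = 46
n //= 2  # -> n = 14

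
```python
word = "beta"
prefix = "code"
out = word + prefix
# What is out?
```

Answer: 'betacode'

Derivation:
Trace (tracking out):
word = 'beta'  # -> word = 'beta'
prefix = 'code'  # -> prefix = 'code'
out = word + prefix  # -> out = 'betacode'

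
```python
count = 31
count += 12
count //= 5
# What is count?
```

Answer: 8

Derivation:
Trace (tracking count):
count = 31  # -> count = 31
count += 12  # -> count = 43
count //= 5  # -> count = 8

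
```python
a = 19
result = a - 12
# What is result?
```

Trace (tracking result):
a = 19  # -> a = 19
result = a - 12  # -> result = 7

Answer: 7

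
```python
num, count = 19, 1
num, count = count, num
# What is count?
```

Trace (tracking count):
num, count = (19, 1)  # -> num = 19, count = 1
num, count = (count, num)  # -> num = 1, count = 19

Answer: 19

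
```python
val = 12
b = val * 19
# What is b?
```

Trace (tracking b):
val = 12  # -> val = 12
b = val * 19  # -> b = 228

Answer: 228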